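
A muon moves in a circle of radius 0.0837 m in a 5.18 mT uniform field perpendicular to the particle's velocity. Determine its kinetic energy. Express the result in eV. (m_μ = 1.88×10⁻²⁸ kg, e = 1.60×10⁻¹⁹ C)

K ≈ 80.0 eV

v = qBr/m = (1×1.60×10^-19)(5.18×10^-3)(0.0837) / (1.88×10^-28) = 3.69×10^5 m/s.
K = ½mv² = 0.5·(1.88×10^-28)·(3.69×10^5)² = 1.28×10^-17 J = 80.0 eV.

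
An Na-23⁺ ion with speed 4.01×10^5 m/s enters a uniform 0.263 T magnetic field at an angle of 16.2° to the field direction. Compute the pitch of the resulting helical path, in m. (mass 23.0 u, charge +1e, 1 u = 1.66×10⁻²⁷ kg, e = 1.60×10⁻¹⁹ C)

The velocity component along B is v∥ = v cos16.2° = 3.85×10^5 m/s.
The cyclotron period T = 2πm/(qB) = 5.70×10^-6 s is set by m, q, B alone.
Pitch = v∥·T = (3.85×10^5)(5.70×10^-6) = 2.20 m.

pitch ≈ 2.20 m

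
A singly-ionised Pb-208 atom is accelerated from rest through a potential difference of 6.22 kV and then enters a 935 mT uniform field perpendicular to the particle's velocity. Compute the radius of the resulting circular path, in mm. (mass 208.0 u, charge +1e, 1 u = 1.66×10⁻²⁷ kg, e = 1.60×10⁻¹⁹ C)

r ≈ 175 mm

The kinetic energy gained is K = qV = (1×1.60×10^-19)(6220) = 9.95×10^-16 J.
v = √(2K/m) = 7.59×10^4 m/s.
r = mv/(qB) = (3.45×10^-25)(7.59×10^4) / [(1×1.60×10^-19)(0.935)] = 0.175 m.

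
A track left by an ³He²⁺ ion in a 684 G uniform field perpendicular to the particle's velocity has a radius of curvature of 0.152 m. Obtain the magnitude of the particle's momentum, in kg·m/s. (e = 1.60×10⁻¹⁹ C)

Since qvB = mv²/r, the momentum p = mv = qBr.
p = (2×1.60×10^-19)(0.0684)(0.152) = 3.33×10^-21 kg·m/s.

p ≈ 3.33×10^-21 kg·m/s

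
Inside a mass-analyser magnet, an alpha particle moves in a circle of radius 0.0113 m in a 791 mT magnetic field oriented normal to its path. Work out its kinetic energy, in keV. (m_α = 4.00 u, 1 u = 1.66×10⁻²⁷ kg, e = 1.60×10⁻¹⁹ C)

v = qBr/m = (2×1.60×10^-19)(0.791)(0.0113) / (6.64×10^-27) = 4.31×10^5 m/s.
K = ½mv² = 0.5·(6.64×10^-27)·(4.31×10^5)² = 6.16×10^-16 J = 3.85 keV.

K ≈ 3.85 keV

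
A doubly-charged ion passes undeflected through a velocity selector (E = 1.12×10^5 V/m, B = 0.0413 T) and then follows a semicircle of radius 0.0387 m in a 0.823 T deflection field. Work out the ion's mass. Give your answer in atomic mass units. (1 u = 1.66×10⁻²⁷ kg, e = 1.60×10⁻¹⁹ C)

m ≈ 2.26 u

v = E/B₁ = 2.71×10^6 m/s.
From r = mv/(qB₂), m = qB₂r/v = (2×1.60×10^-19)(0.823)(0.0387) / (2.71×10^6) = 3.76×10^-27 kg.
In atomic mass units: m = 3.76×10^-27 / 1.66×10^-27 = 2.26 u.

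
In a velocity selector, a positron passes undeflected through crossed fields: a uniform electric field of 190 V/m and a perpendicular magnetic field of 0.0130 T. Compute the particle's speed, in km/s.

For zero net force, qE = qvB, so v = E/B.
v = (190) / (0.0130) = 1.46×10^4 m/s.

v ≈ 14.6 km/s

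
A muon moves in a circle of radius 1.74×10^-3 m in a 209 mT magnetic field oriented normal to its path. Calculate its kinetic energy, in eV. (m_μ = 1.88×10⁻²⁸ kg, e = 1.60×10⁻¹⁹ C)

v = qBr/m = (1×1.60×10^-19)(0.209)(1.74×10^-3) / (1.88×10^-28) = 3.09×10^5 m/s.
K = ½mv² = 0.5·(1.88×10^-28)·(3.09×10^5)² = 9.00×10^-18 J = 56.3 eV.

K ≈ 56.3 eV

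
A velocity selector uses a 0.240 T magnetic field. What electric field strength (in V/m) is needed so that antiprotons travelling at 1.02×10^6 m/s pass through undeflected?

qE = qvB ⇒ E = vB = (1.02×10^6)(0.240) = 2.45×10^5 V/m.

E ≈ 2.45×10^5 V/m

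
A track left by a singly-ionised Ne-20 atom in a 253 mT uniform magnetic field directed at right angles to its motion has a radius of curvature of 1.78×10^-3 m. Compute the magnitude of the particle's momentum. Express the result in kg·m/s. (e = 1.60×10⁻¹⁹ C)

Since qvB = mv²/r, the momentum p = mv = qBr.
p = (1×1.60×10^-19)(0.253)(1.78×10^-3) = 7.21×10^-23 kg·m/s.

p ≈ 7.21×10^-23 kg·m/s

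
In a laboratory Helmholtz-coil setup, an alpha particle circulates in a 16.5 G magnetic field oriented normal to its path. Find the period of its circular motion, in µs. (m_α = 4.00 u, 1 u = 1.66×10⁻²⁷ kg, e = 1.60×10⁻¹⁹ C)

T ≈ 79.0 µs

The cyclotron period is independent of speed: T = 2πm/(qB).
T = 2π(6.64×10^-27) / [(2×1.60×10^-19)(1.65×10^-3)] = 7.90×10^-5 s.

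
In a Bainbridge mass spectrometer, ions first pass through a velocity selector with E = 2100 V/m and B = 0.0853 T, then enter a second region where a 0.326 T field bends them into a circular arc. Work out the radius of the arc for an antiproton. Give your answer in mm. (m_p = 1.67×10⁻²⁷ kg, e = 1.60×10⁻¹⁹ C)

r ≈ 0.788 mm

The selector passes v = E/B = 2100/0.0853 = 2.46×10^4 m/s.
In the deflection region, r = mv/(qB₂) = (1.67×10^-27)(2.46×10^4) / [(1×1.60×10^-19)(0.326)] = 7.88×10^-4 m.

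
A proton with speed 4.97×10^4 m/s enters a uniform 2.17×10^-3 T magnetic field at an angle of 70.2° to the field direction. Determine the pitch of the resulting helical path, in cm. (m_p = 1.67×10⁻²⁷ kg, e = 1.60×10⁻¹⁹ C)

pitch ≈ 50.9 cm

The velocity component along B is v∥ = v cos70.2° = 1.68×10^4 m/s.
The cyclotron period T = 2πm/(qB) = 3.02×10^-5 s is set by m, q, B alone.
Pitch = v∥·T = (1.68×10^4)(3.02×10^-5) = 0.509 m.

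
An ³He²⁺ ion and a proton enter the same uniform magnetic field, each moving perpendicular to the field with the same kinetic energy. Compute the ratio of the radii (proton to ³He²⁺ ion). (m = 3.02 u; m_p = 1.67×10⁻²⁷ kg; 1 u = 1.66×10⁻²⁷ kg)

ratio ≈ 1.15

r = √(2mK)/(qB) ⇒ at equal K, r ∝ √m/q.
r_{proton}/r_{³He²⁺ ion} = 1.15.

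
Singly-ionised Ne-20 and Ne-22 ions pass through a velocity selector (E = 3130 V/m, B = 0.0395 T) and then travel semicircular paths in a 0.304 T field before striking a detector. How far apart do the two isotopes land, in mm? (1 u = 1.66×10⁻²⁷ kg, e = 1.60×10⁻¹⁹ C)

Δd ≈ 10.8 mm

Both emerge at v = E/B₁ = 7.92×10^4 m/s.
r = mv/(qB₂), so r₁ = 0.05409 m and r₂ = 0.05950 m, giving Δr = 5.41×10^-3 m.
After a semicircle each ion lands a diameter 2r from the entry slit, so the separation is 2Δr = 0.0108 m.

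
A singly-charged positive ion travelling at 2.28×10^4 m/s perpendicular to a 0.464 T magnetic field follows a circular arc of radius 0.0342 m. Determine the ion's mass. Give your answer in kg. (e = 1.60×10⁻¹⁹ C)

qvB = mv²/r ⇒ m = qBr/v.
m = (1×1.60×10^-19)(0.464)(0.0342) / (2.28×10^4) = 1.11×10^-25 kg.

m ≈ 1.11×10^-25 kg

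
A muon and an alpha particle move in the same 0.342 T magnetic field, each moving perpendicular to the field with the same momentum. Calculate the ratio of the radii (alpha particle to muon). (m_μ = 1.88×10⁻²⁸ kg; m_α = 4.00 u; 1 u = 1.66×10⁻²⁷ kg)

ratio ≈ 0.500

r = p/(qB) ⇒ at equal p, r ∝ 1/q.
r_{alpha particle}/r_{muon} = 0.500.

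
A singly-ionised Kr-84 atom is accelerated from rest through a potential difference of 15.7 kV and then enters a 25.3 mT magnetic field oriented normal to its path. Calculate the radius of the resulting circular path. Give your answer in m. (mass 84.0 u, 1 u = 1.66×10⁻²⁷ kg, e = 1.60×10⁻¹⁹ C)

The kinetic energy gained is K = qV = (1×1.60×10^-19)(1.57×10^4) = 2.51×10^-15 J.
v = √(2K/m) = 1.90×10^5 m/s.
r = mv/(qB) = (1.39×10^-25)(1.90×10^5) / [(1×1.60×10^-19)(0.0253)] = 6.54 m.

r ≈ 6.54 m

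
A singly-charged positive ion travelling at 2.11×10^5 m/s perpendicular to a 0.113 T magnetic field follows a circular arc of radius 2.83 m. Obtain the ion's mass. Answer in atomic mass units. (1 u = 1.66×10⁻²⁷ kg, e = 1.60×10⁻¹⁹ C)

m ≈ 146 u

qvB = mv²/r ⇒ m = qBr/v.
m = (1×1.60×10^-19)(0.113)(2.83) / (2.11×10^5) = 2.42×10^-25 kg = 146 u.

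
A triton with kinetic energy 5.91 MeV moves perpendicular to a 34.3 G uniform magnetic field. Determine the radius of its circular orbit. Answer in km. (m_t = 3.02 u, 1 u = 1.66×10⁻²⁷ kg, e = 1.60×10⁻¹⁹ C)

r ≈ 0.177 km

Convert the energy: K = 5.91 MeV = 9.46×10^-13 J.
v = √(2K/m) = √(2·9.46×10^-13/5.01×10^-27) = 1.94×10^7 m/s.
r = mv/(qB) = (5.01×10^-27)(1.94×10^7) / [(1×1.60×10^-19)(3.43×10^-3)] = 177 m.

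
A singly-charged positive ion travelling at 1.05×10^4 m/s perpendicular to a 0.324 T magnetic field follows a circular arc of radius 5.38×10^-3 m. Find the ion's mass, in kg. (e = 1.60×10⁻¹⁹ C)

qvB = mv²/r ⇒ m = qBr/v.
m = (1×1.60×10^-19)(0.324)(5.38×10^-3) / (1.05×10^4) = 2.66×10^-26 kg.

m ≈ 2.66×10^-26 kg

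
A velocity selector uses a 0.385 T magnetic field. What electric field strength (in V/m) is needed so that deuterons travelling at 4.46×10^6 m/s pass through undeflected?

qE = qvB ⇒ E = vB = (4.46×10^6)(0.385) = 1.72×10^6 V/m.

E ≈ 1.72×10^6 V/m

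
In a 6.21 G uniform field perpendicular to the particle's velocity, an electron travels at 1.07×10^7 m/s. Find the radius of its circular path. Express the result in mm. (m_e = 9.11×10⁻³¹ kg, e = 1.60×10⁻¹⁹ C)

The magnetic force provides the centripetal force: qvB = mv²/r, so r = mv/(qB).
r = (9.11×10^-31 kg)(1.07×10^7 m/s) / [(1×1.60×10^-19 C)(6.21×10^-4 T)] = 0.0981 m.

r ≈ 98.1 mm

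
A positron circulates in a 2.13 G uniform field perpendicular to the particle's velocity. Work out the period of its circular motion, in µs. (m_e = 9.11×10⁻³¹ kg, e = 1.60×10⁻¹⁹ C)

T ≈ 0.168 µs

The cyclotron period is independent of speed: T = 2πm/(qB).
T = 2π(9.11×10^-31) / [(1×1.60×10^-19)(2.13×10^-4)] = 1.68×10^-7 s.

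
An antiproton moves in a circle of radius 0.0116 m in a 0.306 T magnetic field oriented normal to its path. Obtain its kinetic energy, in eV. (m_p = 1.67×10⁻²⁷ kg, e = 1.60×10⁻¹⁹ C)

K ≈ 604 eV

v = qBr/m = (1×1.60×10^-19)(0.306)(0.0116) / (1.67×10^-27) = 3.40×10^5 m/s.
K = ½mv² = 0.5·(1.67×10^-27)·(3.40×10^5)² = 9.66×10^-17 J = 604 eV.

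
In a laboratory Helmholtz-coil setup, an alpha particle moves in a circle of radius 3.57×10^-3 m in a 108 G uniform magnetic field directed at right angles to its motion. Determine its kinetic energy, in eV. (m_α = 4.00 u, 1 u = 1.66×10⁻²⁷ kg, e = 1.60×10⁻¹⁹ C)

K ≈ 0.0716 eV

v = qBr/m = (2×1.60×10^-19)(0.0108)(3.57×10^-3) / (6.64×10^-27) = 1860 m/s.
K = ½mv² = 0.5·(6.64×10^-27)·(1860)² = 1.15×10^-20 J = 0.0716 eV.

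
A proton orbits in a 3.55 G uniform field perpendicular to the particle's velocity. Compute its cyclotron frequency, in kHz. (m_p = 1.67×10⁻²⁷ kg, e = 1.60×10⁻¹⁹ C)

f = qB/(2πm) = (1×1.60×10^-19)(3.55×10^-4) / [2π(1.67×10^-27)] = 5410 Hz.

f ≈ 5.41 kHz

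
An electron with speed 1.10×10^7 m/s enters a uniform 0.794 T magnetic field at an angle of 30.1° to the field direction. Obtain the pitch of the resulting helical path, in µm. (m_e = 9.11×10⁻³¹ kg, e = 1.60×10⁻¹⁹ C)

pitch ≈ 429 µm

The velocity component along B is v∥ = v cos30.1° = 9.52×10^6 m/s.
The cyclotron period T = 2πm/(qB) = 4.51×10^-11 s is set by m, q, B alone.
Pitch = v∥·T = (9.52×10^6)(4.51×10^-11) = 4.29×10^-4 m.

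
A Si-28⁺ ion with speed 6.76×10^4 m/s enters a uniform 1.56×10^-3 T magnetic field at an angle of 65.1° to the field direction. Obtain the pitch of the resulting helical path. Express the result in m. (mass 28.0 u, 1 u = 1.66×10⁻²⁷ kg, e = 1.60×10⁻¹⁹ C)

The velocity component along B is v∥ = v cos65.1° = 2.85×10^4 m/s.
The cyclotron period T = 2πm/(qB) = 1.17×10^-3 s is set by m, q, B alone.
Pitch = v∥·T = (2.85×10^4)(1.17×10^-3) = 33.3 m.

pitch ≈ 33.3 m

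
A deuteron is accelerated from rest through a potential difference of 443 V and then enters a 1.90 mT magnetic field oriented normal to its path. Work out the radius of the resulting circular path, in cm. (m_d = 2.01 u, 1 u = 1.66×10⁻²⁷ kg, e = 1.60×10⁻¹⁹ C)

The kinetic energy gained is K = qV = (1×1.60×10^-19)(443) = 7.09×10^-17 J.
v = √(2K/m) = 2.06×10^5 m/s.
r = mv/(qB) = (3.34×10^-27)(2.06×10^5) / [(1×1.60×10^-19)(1.90×10^-3)] = 2.26 m.

r ≈ 226 cm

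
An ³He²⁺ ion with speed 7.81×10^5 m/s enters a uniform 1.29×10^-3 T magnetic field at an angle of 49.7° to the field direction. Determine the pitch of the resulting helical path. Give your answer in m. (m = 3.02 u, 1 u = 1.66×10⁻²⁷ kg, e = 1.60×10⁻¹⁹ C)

pitch ≈ 38.5 m

The velocity component along B is v∥ = v cos49.7° = 5.05×10^5 m/s.
The cyclotron period T = 2πm/(qB) = 7.63×10^-5 s is set by m, q, B alone.
Pitch = v∥·T = (5.05×10^5)(7.63×10^-5) = 38.5 m.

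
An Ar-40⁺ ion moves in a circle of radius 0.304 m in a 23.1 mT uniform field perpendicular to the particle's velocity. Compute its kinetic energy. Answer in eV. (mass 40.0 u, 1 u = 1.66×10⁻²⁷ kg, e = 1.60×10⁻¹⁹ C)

v = qBr/m = (1×1.60×10^-19)(0.0231)(0.304) / (6.64×10^-26) = 1.69×10^4 m/s.
K = ½mv² = 0.5·(6.64×10^-26)·(1.69×10^4)² = 9.51×10^-18 J = 59.4 eV.

K ≈ 59.4 eV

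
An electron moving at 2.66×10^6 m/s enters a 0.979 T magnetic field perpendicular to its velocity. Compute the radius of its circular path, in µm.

r ≈ 15.5 µm

The magnetic force provides the centripetal force: qvB = mv²/r, so r = mv/(qB).
r = (9.11×10^-31 kg)(2.66×10^6 m/s) / [(1×1.60×10^-19 C)(0.979 T)] = 1.55×10^-5 m.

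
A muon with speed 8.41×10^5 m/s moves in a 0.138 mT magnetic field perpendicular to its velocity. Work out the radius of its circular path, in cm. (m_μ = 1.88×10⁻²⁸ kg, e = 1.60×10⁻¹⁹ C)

r ≈ 716 cm

The magnetic force provides the centripetal force: qvB = mv²/r, so r = mv/(qB).
r = (1.88×10^-28 kg)(8.41×10^5 m/s) / [(1×1.60×10^-19 C)(1.38×10^-4 T)] = 7.16 m.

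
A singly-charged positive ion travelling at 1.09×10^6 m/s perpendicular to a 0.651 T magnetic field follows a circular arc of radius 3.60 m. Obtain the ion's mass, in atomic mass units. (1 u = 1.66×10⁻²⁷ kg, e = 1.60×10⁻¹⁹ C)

m ≈ 207 u

qvB = mv²/r ⇒ m = qBr/v.
m = (1×1.60×10^-19)(0.651)(3.60) / (1.09×10^6) = 3.44×10^-25 kg = 207 u.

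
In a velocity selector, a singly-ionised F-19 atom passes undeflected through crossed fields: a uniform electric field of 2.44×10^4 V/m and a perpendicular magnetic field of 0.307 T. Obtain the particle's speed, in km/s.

v ≈ 79.5 km/s

For zero net force, qE = qvB, so v = E/B.
v = (2.44×10^4) / (0.307) = 7.95×10^4 m/s.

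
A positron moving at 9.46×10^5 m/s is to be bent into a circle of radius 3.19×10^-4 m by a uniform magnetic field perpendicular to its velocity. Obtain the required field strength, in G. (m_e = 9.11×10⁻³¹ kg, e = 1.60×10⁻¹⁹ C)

B ≈ 169 G

qvB = mv²/r gives B = mv/(qr).
B = (9.11×10^-31)(9.46×10^5) / [(1×1.60×10^-19)(3.19×10^-4)] = 0.0169 T.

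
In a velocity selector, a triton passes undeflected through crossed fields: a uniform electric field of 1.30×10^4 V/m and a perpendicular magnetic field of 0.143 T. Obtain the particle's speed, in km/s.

v ≈ 90.9 km/s

For zero net force, qE = qvB, so v = E/B.
v = (1.30×10^4) / (0.143) = 9.09×10^4 m/s.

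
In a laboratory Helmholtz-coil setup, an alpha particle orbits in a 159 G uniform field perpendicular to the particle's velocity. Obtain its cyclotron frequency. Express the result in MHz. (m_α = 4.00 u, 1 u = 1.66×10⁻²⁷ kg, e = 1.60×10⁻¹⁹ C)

f ≈ 0.122 MHz

f = qB/(2πm) = (2×1.60×10^-19)(0.0159) / [2π(6.64×10^-27)] = 1.22×10^5 Hz.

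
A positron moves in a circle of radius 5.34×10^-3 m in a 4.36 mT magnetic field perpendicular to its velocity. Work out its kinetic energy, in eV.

K ≈ 47.6 eV

v = qBr/m = (1×1.60×10^-19)(4.36×10^-3)(5.34×10^-3) / (9.11×10^-31) = 4.09×10^6 m/s.
K = ½mv² = 0.5·(9.11×10^-31)·(4.09×10^6)² = 7.62×10^-18 J = 47.6 eV.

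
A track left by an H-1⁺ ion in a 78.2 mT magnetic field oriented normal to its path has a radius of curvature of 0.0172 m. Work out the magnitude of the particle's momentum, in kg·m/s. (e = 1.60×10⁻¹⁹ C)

Since qvB = mv²/r, the momentum p = mv = qBr.
p = (1×1.60×10^-19)(0.0782)(0.0172) = 2.15×10^-22 kg·m/s.

p ≈ 2.15×10^-22 kg·m/s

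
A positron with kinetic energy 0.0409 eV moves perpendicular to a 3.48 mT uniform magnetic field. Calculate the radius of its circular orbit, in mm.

r ≈ 0.196 mm

Convert the energy: K = 0.0409 eV = 6.54×10^-21 J.
v = √(2K/m) = √(2·6.54×10^-21/9.11×10^-31) = 1.20×10^5 m/s.
r = mv/(qB) = (9.11×10^-31)(1.20×10^5) / [(1×1.60×10^-19)(3.48×10^-3)] = 1.96×10^-4 m.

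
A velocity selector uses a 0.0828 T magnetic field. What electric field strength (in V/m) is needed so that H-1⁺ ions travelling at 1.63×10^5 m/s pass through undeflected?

E ≈ 1.35×10^4 V/m

qE = qvB ⇒ E = vB = (1.63×10^5)(0.0828) = 1.35×10^4 V/m.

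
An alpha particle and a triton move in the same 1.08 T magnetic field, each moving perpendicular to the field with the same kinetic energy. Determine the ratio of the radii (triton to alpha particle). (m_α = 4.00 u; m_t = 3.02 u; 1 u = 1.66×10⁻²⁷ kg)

r = √(2mK)/(qB) ⇒ at equal K, r ∝ √m/q.
r_{triton}/r_{alpha particle} = 1.74.

ratio ≈ 1.74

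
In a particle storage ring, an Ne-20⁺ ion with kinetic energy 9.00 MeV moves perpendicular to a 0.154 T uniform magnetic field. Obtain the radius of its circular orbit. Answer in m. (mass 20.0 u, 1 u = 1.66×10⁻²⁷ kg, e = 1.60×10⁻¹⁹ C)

r ≈ 12.5 m

Convert the energy: K = 9.00 MeV = 1.44×10^-12 J.
v = √(2K/m) = √(2·1.44×10^-12/3.32×10^-26) = 9.31×10^6 m/s.
r = mv/(qB) = (3.32×10^-26)(9.31×10^6) / [(1×1.60×10^-19)(0.154)] = 12.5 m.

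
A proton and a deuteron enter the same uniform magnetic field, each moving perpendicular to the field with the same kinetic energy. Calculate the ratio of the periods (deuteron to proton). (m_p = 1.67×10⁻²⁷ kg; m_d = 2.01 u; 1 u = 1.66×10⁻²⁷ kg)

ratio ≈ 2.00

T = 2πm/(qB) is independent of speed, so T₂/T₁ = (m₂/q₂)/(m₁/q₁).
T_{deuteron}/T_{proton} = (3.34×10^-27/1e) / (1.67×10^-27/1e) = 2.00.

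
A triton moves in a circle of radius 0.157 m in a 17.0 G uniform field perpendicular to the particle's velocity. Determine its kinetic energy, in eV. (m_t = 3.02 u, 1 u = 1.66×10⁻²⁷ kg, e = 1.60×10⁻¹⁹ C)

K ≈ 1.14 eV

v = qBr/m = (1×1.60×10^-19)(1.70×10^-3)(0.157) / (5.01×10^-27) = 8520 m/s.
K = ½mv² = 0.5·(5.01×10^-27)·(8520)² = 1.82×10^-19 J = 1.14 eV.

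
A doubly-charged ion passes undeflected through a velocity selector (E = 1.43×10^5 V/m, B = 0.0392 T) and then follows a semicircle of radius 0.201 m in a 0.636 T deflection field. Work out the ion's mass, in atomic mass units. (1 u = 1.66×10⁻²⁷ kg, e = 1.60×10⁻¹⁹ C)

m ≈ 6.76 u

v = E/B₁ = 3.65×10^6 m/s.
From r = mv/(qB₂), m = qB₂r/v = (2×1.60×10^-19)(0.636)(0.201) / (3.65×10^6) = 1.12×10^-26 kg.
In atomic mass units: m = 1.12×10^-26 / 1.66×10^-27 = 6.76 u.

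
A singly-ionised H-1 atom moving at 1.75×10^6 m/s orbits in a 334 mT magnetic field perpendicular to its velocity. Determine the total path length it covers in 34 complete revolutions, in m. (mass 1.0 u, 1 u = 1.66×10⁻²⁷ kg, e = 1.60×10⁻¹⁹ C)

r = mv/(qB) = 0.0544 m, so one revolution covers 2πr = 0.342 m.
In 34 revolutions: L = 34·2πr = 11.6 m.

L ≈ 11.6 m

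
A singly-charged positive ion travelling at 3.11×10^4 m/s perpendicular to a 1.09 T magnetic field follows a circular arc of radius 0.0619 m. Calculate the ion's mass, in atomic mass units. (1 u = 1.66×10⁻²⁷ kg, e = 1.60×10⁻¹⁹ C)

qvB = mv²/r ⇒ m = qBr/v.
m = (1×1.60×10^-19)(1.09)(0.0619) / (3.11×10^4) = 3.47×10^-25 kg = 209 u.

m ≈ 209 u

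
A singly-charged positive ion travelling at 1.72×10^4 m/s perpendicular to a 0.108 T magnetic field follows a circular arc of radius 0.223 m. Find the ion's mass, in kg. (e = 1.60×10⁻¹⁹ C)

qvB = mv²/r ⇒ m = qBr/v.
m = (1×1.60×10^-19)(0.108)(0.223) / (1.72×10^4) = 2.24×10^-25 kg.

m ≈ 2.24×10^-25 kg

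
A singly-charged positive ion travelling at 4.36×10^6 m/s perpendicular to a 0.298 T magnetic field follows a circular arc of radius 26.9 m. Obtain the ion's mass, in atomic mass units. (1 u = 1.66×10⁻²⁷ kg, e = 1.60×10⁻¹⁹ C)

qvB = mv²/r ⇒ m = qBr/v.
m = (1×1.60×10^-19)(0.298)(26.9) / (4.36×10^6) = 2.94×10^-25 kg = 177 u.

m ≈ 177 u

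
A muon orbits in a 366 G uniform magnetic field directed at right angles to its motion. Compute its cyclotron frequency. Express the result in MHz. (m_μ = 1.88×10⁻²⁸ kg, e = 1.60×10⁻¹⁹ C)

f ≈ 4.96 MHz

f = qB/(2πm) = (1×1.60×10^-19)(0.0366) / [2π(1.88×10^-28)] = 4.96×10^6 Hz.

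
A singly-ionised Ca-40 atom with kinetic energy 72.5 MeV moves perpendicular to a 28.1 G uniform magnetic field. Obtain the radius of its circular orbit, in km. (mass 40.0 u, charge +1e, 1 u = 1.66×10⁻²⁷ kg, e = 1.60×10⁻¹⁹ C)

Convert the energy: K = 72.5 MeV = 1.16×10^-11 J.
v = √(2K/m) = √(2·1.16×10^-11/6.64×10^-26) = 1.87×10^7 m/s.
r = mv/(qB) = (6.64×10^-26)(1.87×10^7) / [(1×1.60×10^-19)(2.81×10^-3)] = 2760 m.

r ≈ 2.76 km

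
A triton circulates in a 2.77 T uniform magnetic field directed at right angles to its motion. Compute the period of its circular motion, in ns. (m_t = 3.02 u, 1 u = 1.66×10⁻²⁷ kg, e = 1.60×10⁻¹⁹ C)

The cyclotron period is independent of speed: T = 2πm/(qB).
T = 2π(5.01×10^-27) / [(1×1.60×10^-19)(2.77)] = 7.11×10^-8 s.

T ≈ 71.1 ns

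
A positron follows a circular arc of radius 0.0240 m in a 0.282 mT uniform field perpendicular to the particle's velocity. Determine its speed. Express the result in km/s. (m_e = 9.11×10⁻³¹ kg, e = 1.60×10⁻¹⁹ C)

v ≈ 1190 km/s

From qvB = mv²/r, v = qBr/m.
v = (1×1.60×10^-19)(2.82×10^-4)(0.0240) / (9.11×10^-31) = 1.19×10^6 m/s.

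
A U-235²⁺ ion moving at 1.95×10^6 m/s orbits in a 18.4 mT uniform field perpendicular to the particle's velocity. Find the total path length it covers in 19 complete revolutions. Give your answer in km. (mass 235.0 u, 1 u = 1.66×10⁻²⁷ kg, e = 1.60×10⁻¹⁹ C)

r = mv/(qB) = 129 m, so one revolution covers 2πr = 812 m.
In 19 revolutions: L = 19·2πr = 1.54×10^4 m.

L ≈ 15.4 km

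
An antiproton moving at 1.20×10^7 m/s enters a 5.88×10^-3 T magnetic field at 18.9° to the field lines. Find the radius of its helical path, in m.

Only the perpendicular component v⊥ = v sin18.9° = 3.89×10^6 m/s is bent by the field.
r = m v⊥ /(qB) = (1.67×10^-27)(3.89×10^6) / [(1×1.60×10^-19)(5.88×10^-3)] = 6.90 m.

r ≈ 6.90 m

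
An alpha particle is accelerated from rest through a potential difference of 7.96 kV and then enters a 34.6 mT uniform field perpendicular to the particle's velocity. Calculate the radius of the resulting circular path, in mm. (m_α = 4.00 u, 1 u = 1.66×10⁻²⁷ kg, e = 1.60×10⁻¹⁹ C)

The kinetic energy gained is K = qV = (2×1.60×10^-19)(7960) = 2.55×10^-15 J.
v = √(2K/m) = 8.76×10^5 m/s.
r = mv/(qB) = (6.64×10^-27)(8.76×10^5) / [(2×1.60×10^-19)(0.0346)] = 0.525 m.

r ≈ 525 mm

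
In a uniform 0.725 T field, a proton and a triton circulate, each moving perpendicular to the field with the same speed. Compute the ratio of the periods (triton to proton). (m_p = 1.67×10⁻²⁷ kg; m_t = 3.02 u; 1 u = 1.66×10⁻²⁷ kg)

T = 2πm/(qB) is independent of speed, so T₂/T₁ = (m₂/q₂)/(m₁/q₁).
T_{triton}/T_{proton} = (5.01×10^-27/1e) / (1.67×10^-27/1e) = 3.00.

ratio ≈ 3.00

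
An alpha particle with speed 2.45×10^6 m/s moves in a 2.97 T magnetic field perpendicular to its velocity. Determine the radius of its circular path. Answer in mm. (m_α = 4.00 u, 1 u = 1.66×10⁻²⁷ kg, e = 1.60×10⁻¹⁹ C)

r ≈ 17.1 mm

The magnetic force provides the centripetal force: qvB = mv²/r, so r = mv/(qB).
r = (6.64×10^-27 kg)(2.45×10^6 m/s) / [(2×1.60×10^-19 C)(2.97 T)] = 0.0171 m.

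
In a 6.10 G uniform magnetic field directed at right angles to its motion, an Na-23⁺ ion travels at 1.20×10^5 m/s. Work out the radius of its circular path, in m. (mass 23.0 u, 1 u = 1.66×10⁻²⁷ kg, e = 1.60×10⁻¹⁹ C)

The magnetic force provides the centripetal force: qvB = mv²/r, so r = mv/(qB).
r = (3.82×10^-26 kg)(1.20×10^5 m/s) / [(1×1.60×10^-19 C)(6.10×10^-4 T)] = 46.9 m.

r ≈ 46.9 m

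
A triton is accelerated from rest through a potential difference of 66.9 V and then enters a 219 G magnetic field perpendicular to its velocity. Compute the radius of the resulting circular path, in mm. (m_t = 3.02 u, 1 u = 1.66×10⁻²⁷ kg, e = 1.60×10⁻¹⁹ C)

The kinetic energy gained is K = qV = (1×1.60×10^-19)(66.9) = 1.07×10^-17 J.
v = √(2K/m) = 6.53×10^4 m/s.
r = mv/(qB) = (5.01×10^-27)(6.53×10^4) / [(1×1.60×10^-19)(0.0219)] = 0.0935 m.

r ≈ 93.5 mm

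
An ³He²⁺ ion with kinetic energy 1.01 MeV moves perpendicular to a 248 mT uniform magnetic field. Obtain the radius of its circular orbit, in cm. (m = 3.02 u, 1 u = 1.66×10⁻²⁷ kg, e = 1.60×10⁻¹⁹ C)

Convert the energy: K = 1.01 MeV = 1.62×10^-13 J.
v = √(2K/m) = √(2·1.62×10^-13/5.01×10^-27) = 8.03×10^6 m/s.
r = mv/(qB) = (5.01×10^-27)(8.03×10^6) / [(2×1.60×10^-19)(0.248)] = 0.507 m.

r ≈ 50.7 cm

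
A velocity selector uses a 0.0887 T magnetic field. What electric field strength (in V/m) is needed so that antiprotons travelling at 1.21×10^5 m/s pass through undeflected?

qE = qvB ⇒ E = vB = (1.21×10^5)(0.0887) = 1.07×10^4 V/m.

E ≈ 1.07×10^4 V/m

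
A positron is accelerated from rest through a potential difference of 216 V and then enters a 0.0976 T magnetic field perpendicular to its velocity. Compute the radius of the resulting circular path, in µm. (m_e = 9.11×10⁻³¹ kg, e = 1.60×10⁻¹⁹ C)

r ≈ 508 µm

The kinetic energy gained is K = qV = (1×1.60×10^-19)(216) = 3.46×10^-17 J.
v = √(2K/m) = 8.71×10^6 m/s.
r = mv/(qB) = (9.11×10^-31)(8.71×10^6) / [(1×1.60×10^-19)(0.0976)] = 5.08×10^-4 m.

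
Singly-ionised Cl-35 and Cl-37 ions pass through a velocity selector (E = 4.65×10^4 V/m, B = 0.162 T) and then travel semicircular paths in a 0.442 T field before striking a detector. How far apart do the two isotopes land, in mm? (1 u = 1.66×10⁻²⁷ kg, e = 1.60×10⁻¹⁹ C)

Δd ≈ 27.0 mm

Both emerge at v = E/B₁ = 2.87×10^5 m/s.
r = mv/(qB₂), so r₁ = 0.2358 m and r₂ = 0.2493 m, giving Δr = 0.0135 m.
After a semicircle each ion lands a diameter 2r from the entry slit, so the separation is 2Δr = 0.0270 m.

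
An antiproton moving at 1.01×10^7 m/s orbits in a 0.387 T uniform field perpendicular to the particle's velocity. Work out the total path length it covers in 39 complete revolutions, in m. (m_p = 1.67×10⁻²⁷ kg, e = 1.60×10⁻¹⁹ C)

r = mv/(qB) = 0.272 m, so one revolution covers 2πr = 1.71 m.
In 39 revolutions: L = 39·2πr = 66.8 m.

L ≈ 66.8 m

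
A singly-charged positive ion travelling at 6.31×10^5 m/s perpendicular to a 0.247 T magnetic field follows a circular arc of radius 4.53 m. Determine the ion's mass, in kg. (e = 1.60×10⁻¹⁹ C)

qvB = mv²/r ⇒ m = qBr/v.
m = (1×1.60×10^-19)(0.247)(4.53) / (6.31×10^5) = 2.84×10^-25 kg.

m ≈ 2.84×10^-25 kg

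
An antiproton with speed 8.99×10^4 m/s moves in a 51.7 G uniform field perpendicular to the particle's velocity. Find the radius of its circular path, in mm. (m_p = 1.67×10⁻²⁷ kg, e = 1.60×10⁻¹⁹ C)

r ≈ 181 mm

The magnetic force provides the centripetal force: qvB = mv²/r, so r = mv/(qB).
r = (1.67×10^-27 kg)(8.99×10^4 m/s) / [(1×1.60×10^-19 C)(5.17×10^-3 T)] = 0.181 m.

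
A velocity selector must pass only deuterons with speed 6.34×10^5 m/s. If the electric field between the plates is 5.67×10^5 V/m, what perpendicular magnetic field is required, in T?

B ≈ 0.894 T

qE = qvB ⇒ B = E/v = (5.67×10^5) / (6.34×10^5) = 0.894 T.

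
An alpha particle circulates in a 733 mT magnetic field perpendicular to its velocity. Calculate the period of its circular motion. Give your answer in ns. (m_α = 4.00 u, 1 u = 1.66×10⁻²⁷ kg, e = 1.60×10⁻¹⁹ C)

The cyclotron period is independent of speed: T = 2πm/(qB).
T = 2π(6.64×10^-27) / [(2×1.60×10^-19)(0.733)] = 1.78×10^-7 s.

T ≈ 178 ns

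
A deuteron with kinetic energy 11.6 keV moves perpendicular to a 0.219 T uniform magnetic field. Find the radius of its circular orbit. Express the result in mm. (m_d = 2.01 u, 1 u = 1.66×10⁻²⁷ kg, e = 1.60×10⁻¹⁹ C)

r ≈ 100 mm

Convert the energy: K = 11.6 keV = 1.86×10^-15 J.
v = √(2K/m) = √(2·1.86×10^-15/3.34×10^-27) = 1.05×10^6 m/s.
r = mv/(qB) = (3.34×10^-27)(1.05×10^6) / [(1×1.60×10^-19)(0.219)] = 0.100 m.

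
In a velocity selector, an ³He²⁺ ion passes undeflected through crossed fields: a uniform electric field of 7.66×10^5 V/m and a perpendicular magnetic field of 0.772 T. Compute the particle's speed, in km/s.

For zero net force, qE = qvB, so v = E/B.
v = (7.66×10^5) / (0.772) = 9.92×10^5 m/s.

v ≈ 992 km/s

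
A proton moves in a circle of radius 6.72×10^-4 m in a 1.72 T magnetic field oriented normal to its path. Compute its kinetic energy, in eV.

K ≈ 64.0 eV

v = qBr/m = (1×1.60×10^-19)(1.72)(6.72×10^-4) / (1.67×10^-27) = 1.11×10^5 m/s.
K = ½mv² = 0.5·(1.67×10^-27)·(1.11×10^5)² = 1.02×10^-17 J = 64.0 eV.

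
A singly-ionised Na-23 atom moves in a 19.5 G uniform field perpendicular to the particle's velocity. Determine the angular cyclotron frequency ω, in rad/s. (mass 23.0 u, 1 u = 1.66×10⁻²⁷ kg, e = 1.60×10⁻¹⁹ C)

ω ≈ 8170 rad/s

ω = qB/m = (1×1.60×10^-19)(1.95×10^-3) / (3.82×10^-26) = 8170 rad/s.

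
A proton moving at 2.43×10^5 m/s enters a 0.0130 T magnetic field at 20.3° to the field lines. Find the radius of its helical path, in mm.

r ≈ 67.7 mm

Only the perpendicular component v⊥ = v sin20.3° = 8.43×10^4 m/s is bent by the field.
r = m v⊥ /(qB) = (1.67×10^-27)(8.43×10^4) / [(1×1.60×10^-19)(0.0130)] = 0.0677 m.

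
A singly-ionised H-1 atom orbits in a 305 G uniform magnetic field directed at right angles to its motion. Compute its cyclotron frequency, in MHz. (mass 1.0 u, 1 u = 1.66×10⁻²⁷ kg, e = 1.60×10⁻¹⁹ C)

f ≈ 0.468 MHz

f = qB/(2πm) = (1×1.60×10^-19)(0.0305) / [2π(1.66×10^-27)] = 4.68×10^5 Hz.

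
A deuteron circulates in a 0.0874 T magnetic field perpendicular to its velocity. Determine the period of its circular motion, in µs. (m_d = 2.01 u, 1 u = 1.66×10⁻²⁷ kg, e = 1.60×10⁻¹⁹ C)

The cyclotron period is independent of speed: T = 2πm/(qB).
T = 2π(3.34×10^-27) / [(1×1.60×10^-19)(0.0874)] = 1.50×10^-6 s.

T ≈ 1.50 µs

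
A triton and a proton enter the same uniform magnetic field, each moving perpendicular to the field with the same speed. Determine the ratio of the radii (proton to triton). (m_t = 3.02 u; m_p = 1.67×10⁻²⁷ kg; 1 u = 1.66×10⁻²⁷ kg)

ratio ≈ 0.333

r = mv/(qB) ⇒ at equal v, r ∝ m/q.
r_{proton}/r_{triton} = 0.333.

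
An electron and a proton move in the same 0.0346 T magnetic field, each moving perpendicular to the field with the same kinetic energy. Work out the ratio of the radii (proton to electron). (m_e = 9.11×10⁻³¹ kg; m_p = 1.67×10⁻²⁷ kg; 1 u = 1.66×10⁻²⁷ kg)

r = √(2mK)/(qB) ⇒ at equal K, r ∝ √m/q.
r_{proton}/r_{electron} = 42.8.

ratio ≈ 42.8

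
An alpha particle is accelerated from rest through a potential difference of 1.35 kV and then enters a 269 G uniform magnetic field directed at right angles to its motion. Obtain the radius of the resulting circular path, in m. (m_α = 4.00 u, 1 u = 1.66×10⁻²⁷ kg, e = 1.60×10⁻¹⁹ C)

r ≈ 0.278 m

The kinetic energy gained is K = qV = (2×1.60×10^-19)(1350) = 4.32×10^-16 J.
v = √(2K/m) = 3.61×10^5 m/s.
r = mv/(qB) = (6.64×10^-27)(3.61×10^5) / [(2×1.60×10^-19)(0.0269)] = 0.278 m.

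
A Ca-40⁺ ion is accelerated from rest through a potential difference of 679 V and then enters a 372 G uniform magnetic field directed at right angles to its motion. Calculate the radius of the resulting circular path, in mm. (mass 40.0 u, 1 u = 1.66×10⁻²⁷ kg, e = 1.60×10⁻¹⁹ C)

The kinetic energy gained is K = qV = (1×1.60×10^-19)(679) = 1.09×10^-16 J.
v = √(2K/m) = 5.72×10^4 m/s.
r = mv/(qB) = (6.64×10^-26)(5.72×10^4) / [(1×1.60×10^-19)(0.0372)] = 0.638 m.

r ≈ 638 mm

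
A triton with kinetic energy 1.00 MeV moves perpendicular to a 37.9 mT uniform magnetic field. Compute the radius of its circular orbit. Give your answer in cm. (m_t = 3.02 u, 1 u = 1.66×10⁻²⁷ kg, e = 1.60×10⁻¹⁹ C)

r ≈ 661 cm

Convert the energy: K = 1.00 MeV = 1.60×10^-13 J.
v = √(2K/m) = √(2·1.60×10^-13/5.01×10^-27) = 7.99×10^6 m/s.
r = mv/(qB) = (5.01×10^-27)(7.99×10^6) / [(1×1.60×10^-19)(0.0379)] = 6.61 m.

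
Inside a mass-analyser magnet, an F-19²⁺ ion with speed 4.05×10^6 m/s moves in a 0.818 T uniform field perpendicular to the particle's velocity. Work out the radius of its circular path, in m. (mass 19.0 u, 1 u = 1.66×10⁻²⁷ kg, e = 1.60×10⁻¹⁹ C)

The magnetic force provides the centripetal force: qvB = mv²/r, so r = mv/(qB).
r = (3.15×10^-26 kg)(4.05×10^6 m/s) / [(2×1.60×10^-19 C)(0.818 T)] = 0.488 m.

r ≈ 0.488 m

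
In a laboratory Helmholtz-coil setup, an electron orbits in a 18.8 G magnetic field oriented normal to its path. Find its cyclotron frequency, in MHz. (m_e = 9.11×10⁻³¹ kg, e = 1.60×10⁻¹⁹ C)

f ≈ 52.6 MHz

f = qB/(2πm) = (1×1.60×10^-19)(1.88×10^-3) / [2π(9.11×10^-31)] = 5.26×10^7 Hz.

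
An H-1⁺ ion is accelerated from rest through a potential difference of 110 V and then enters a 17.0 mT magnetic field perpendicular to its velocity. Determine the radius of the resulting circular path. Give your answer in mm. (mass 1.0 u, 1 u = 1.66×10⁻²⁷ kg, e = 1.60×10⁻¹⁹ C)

The kinetic energy gained is K = qV = (1×1.60×10^-19)(110) = 1.76×10^-17 J.
v = √(2K/m) = 1.46×10^5 m/s.
r = mv/(qB) = (1.66×10^-27)(1.46×10^5) / [(1×1.60×10^-19)(0.0170)] = 0.0889 m.

r ≈ 88.9 mm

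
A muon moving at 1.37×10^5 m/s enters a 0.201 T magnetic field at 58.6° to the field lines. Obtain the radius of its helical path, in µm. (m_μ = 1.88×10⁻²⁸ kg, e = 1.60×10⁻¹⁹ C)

r ≈ 684 µm

Only the perpendicular component v⊥ = v sin58.6° = 1.17×10^5 m/s is bent by the field.
r = m v⊥ /(qB) = (1.88×10^-28)(1.17×10^5) / [(1×1.60×10^-19)(0.201)] = 6.84×10^-4 m.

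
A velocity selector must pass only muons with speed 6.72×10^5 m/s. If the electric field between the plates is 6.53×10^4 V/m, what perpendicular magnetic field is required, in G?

qE = qvB ⇒ B = E/v = (6.53×10^4) / (6.72×10^5) = 0.0972 T.

B ≈ 972 G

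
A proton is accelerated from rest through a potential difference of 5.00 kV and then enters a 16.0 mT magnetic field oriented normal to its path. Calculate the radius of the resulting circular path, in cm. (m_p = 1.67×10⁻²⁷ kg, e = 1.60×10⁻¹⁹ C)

r ≈ 63.9 cm

The kinetic energy gained is K = qV = (1×1.60×10^-19)(5000) = 8.00×10^-16 J.
v = √(2K/m) = 9.79×10^5 m/s.
r = mv/(qB) = (1.67×10^-27)(9.79×10^5) / [(1×1.60×10^-19)(0.0160)] = 0.639 m.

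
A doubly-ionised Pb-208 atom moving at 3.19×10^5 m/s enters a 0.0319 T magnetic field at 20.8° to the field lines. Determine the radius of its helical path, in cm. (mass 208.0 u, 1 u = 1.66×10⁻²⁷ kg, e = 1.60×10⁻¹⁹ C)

Only the perpendicular component v⊥ = v sin20.8° = 1.13×10^5 m/s is bent by the field.
r = m v⊥ /(qB) = (3.45×10^-25)(1.13×10^5) / [(2×1.60×10^-19)(0.0319)] = 3.83 m.

r ≈ 383 cm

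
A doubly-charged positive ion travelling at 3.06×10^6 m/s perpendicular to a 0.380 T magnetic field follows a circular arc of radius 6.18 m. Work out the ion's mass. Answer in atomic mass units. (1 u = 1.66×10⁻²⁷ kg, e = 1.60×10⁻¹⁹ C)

qvB = mv²/r ⇒ m = qBr/v.
m = (2×1.60×10^-19)(0.380)(6.18) / (3.06×10^6) = 2.46×10^-25 kg = 148 u.

m ≈ 148 u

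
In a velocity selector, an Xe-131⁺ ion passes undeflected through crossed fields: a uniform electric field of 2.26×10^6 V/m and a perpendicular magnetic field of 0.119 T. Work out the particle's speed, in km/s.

v ≈ 19000 km/s

For zero net force, qE = qvB, so v = E/B.
v = (2.26×10^6) / (0.119) = 1.90×10^7 m/s.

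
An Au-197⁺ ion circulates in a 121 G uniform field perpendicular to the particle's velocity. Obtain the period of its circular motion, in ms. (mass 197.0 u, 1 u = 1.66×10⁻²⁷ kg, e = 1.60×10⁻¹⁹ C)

The cyclotron period is independent of speed: T = 2πm/(qB).
T = 2π(3.27×10^-25) / [(1×1.60×10^-19)(0.0121)] = 1.06×10^-3 s.

T ≈ 1.06 ms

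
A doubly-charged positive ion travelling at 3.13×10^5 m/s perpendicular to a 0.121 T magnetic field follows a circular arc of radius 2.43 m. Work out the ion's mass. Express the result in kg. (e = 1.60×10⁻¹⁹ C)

m ≈ 3.01×10^-25 kg

qvB = mv²/r ⇒ m = qBr/v.
m = (2×1.60×10^-19)(0.121)(2.43) / (3.13×10^5) = 3.01×10^-25 kg.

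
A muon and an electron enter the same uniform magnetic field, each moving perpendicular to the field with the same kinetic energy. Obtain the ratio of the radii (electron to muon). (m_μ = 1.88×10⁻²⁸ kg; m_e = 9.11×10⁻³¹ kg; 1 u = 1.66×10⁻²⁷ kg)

r = √(2mK)/(qB) ⇒ at equal K, r ∝ √m/q.
r_{electron}/r_{muon} = 0.0696.

ratio ≈ 0.0696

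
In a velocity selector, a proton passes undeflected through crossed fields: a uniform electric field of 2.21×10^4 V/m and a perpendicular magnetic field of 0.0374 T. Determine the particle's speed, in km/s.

For zero net force, qE = qvB, so v = E/B.
v = (2.21×10^4) / (0.0374) = 5.91×10^5 m/s.

v ≈ 591 km/s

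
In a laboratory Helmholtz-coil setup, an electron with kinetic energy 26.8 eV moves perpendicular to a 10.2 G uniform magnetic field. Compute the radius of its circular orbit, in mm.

r ≈ 17.1 mm

Convert the energy: K = 26.8 eV = 4.29×10^-18 J.
v = √(2K/m) = √(2·4.29×10^-18/9.11×10^-31) = 3.07×10^6 m/s.
r = mv/(qB) = (9.11×10^-31)(3.07×10^6) / [(1×1.60×10^-19)(1.02×10^-3)] = 0.0171 m.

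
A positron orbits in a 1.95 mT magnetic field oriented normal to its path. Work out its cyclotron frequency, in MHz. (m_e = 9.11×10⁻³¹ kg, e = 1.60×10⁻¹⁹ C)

f ≈ 54.5 MHz

f = qB/(2πm) = (1×1.60×10^-19)(1.95×10^-3) / [2π(9.11×10^-31)] = 5.45×10^7 Hz.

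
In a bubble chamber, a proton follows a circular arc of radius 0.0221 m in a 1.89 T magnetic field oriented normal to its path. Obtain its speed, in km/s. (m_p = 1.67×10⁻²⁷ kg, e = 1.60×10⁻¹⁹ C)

From qvB = mv²/r, v = qBr/m.
v = (1×1.60×10^-19)(1.89)(0.0221) / (1.67×10^-27) = 4.00×10^6 m/s.

v ≈ 4000 km/s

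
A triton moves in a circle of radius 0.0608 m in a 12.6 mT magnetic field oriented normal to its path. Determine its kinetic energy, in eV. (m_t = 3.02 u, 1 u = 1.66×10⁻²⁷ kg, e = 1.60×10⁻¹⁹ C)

v = qBr/m = (1×1.60×10^-19)(0.0126)(0.0608) / (5.01×10^-27) = 2.45×10^4 m/s.
K = ½mv² = 0.5·(5.01×10^-27)·(2.45×10^4)² = 1.50×10^-18 J = 9.37 eV.

K ≈ 9.37 eV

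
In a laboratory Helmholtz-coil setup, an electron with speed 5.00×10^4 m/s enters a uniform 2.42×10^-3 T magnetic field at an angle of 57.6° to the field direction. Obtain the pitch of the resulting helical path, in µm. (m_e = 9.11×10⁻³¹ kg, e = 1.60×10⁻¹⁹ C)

pitch ≈ 396 µm

The velocity component along B is v∥ = v cos57.6° = 2.68×10^4 m/s.
The cyclotron period T = 2πm/(qB) = 1.48×10^-8 s is set by m, q, B alone.
Pitch = v∥·T = (2.68×10^4)(1.48×10^-8) = 3.96×10^-4 m.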